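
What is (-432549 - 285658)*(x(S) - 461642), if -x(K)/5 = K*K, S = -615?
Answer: 1689773728769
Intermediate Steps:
x(K) = -5*K² (x(K) = -5*K*K = -5*K²)
(-432549 - 285658)*(x(S) - 461642) = (-432549 - 285658)*(-5*(-615)² - 461642) = -718207*(-5*378225 - 461642) = -718207*(-1891125 - 461642) = -718207*(-2352767) = 1689773728769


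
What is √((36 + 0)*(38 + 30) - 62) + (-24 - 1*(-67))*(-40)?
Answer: -1720 + √2386 ≈ -1671.2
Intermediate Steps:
√((36 + 0)*(38 + 30) - 62) + (-24 - 1*(-67))*(-40) = √(36*68 - 62) + (-24 + 67)*(-40) = √(2448 - 62) + 43*(-40) = √2386 - 1720 = -1720 + √2386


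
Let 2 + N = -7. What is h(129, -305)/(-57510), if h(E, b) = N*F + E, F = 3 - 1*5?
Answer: -49/19170 ≈ -0.0025561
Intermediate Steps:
N = -9 (N = -2 - 7 = -9)
F = -2 (F = 3 - 5 = -2)
h(E, b) = 18 + E (h(E, b) = -9*(-2) + E = 18 + E)
h(129, -305)/(-57510) = (18 + 129)/(-57510) = 147*(-1/57510) = -49/19170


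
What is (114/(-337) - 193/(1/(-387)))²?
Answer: 633566806587009/113569 ≈ 5.5787e+9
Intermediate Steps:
(114/(-337) - 193/(1/(-387)))² = (114*(-1/337) - 193/(-1/387))² = (-114/337 - 193*(-387))² = (-114/337 + 74691)² = (25170753/337)² = 633566806587009/113569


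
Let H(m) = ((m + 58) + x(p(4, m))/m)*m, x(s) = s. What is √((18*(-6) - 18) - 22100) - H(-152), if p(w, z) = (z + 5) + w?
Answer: -14145 + I*√22226 ≈ -14145.0 + 149.08*I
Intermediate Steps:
p(w, z) = 5 + w + z (p(w, z) = (5 + z) + w = 5 + w + z)
H(m) = m*(58 + m + (9 + m)/m) (H(m) = ((m + 58) + (5 + 4 + m)/m)*m = ((58 + m) + (9 + m)/m)*m = (58 + m + (9 + m)/m)*m = m*(58 + m + (9 + m)/m))
√((18*(-6) - 18) - 22100) - H(-152) = √((18*(-6) - 18) - 22100) - (9 + (-152)² + 59*(-152)) = √((-108 - 18) - 22100) - (9 + 23104 - 8968) = √(-126 - 22100) - 1*14145 = √(-22226) - 14145 = I*√22226 - 14145 = -14145 + I*√22226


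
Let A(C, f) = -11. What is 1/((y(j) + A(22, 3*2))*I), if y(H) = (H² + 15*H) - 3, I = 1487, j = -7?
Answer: -1/104090 ≈ -9.6071e-6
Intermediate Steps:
y(H) = -3 + H² + 15*H
1/((y(j) + A(22, 3*2))*I) = 1/(((-3 + (-7)² + 15*(-7)) - 11)*1487) = 1/(((-3 + 49 - 105) - 11)*1487) = 1/((-59 - 11)*1487) = 1/(-70*1487) = 1/(-104090) = -1/104090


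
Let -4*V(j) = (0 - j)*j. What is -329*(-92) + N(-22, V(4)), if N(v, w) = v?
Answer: 30246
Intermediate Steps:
V(j) = j²/4 (V(j) = -(0 - j)*j/4 = -(-j)*j/4 = -(-1)*j²/4 = j²/4)
-329*(-92) + N(-22, V(4)) = -329*(-92) - 22 = 30268 - 22 = 30246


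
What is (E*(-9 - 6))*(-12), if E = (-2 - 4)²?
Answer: 6480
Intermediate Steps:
E = 36 (E = (-6)² = 36)
(E*(-9 - 6))*(-12) = (36*(-9 - 6))*(-12) = (36*(-15))*(-12) = -540*(-12) = 6480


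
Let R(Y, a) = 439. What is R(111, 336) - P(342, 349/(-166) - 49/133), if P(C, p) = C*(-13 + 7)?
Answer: 2491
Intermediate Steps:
P(C, p) = -6*C (P(C, p) = C*(-6) = -6*C)
R(111, 336) - P(342, 349/(-166) - 49/133) = 439 - (-6)*342 = 439 - 1*(-2052) = 439 + 2052 = 2491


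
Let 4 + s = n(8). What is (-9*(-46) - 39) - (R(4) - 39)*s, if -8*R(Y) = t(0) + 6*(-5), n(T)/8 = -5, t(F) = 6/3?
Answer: -1187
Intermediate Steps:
t(F) = 2 (t(F) = 6*(⅓) = 2)
n(T) = -40 (n(T) = 8*(-5) = -40)
s = -44 (s = -4 - 40 = -44)
R(Y) = 7/2 (R(Y) = -(2 + 6*(-5))/8 = -(2 - 30)/8 = -⅛*(-28) = 7/2)
(-9*(-46) - 39) - (R(4) - 39)*s = (-9*(-46) - 39) - (7/2 - 39)*(-44) = (414 - 39) - (-71)*(-44)/2 = 375 - 1*1562 = 375 - 1562 = -1187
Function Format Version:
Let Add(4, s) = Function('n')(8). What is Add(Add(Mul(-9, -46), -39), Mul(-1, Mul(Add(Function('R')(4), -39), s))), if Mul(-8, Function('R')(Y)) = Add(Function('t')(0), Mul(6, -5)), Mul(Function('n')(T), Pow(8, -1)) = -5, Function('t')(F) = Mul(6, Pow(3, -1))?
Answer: -1187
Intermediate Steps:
Function('t')(F) = 2 (Function('t')(F) = Mul(6, Rational(1, 3)) = 2)
Function('n')(T) = -40 (Function('n')(T) = Mul(8, -5) = -40)
s = -44 (s = Add(-4, -40) = -44)
Function('R')(Y) = Rational(7, 2) (Function('R')(Y) = Mul(Rational(-1, 8), Add(2, Mul(6, -5))) = Mul(Rational(-1, 8), Add(2, -30)) = Mul(Rational(-1, 8), -28) = Rational(7, 2))
Add(Add(Mul(-9, -46), -39), Mul(-1, Mul(Add(Function('R')(4), -39), s))) = Add(Add(Mul(-9, -46), -39), Mul(-1, Mul(Add(Rational(7, 2), -39), -44))) = Add(Add(414, -39), Mul(-1, Mul(Rational(-71, 2), -44))) = Add(375, Mul(-1, 1562)) = Add(375, -1562) = -1187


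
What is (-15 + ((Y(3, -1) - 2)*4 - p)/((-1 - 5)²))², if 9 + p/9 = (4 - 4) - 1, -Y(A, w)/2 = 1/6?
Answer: 474721/2916 ≈ 162.80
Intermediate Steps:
Y(A, w) = -⅓ (Y(A, w) = -2/6 = -2*⅙ = -⅓)
p = -90 (p = -81 + 9*((4 - 4) - 1) = -81 + 9*(0 - 1) = -81 + 9*(-1) = -81 - 9 = -90)
(-15 + ((Y(3, -1) - 2)*4 - p)/((-1 - 5)²))² = (-15 + ((-⅓ - 2)*4 - 1*(-90))/((-1 - 5)²))² = (-15 + (-7/3*4 + 90)/((-6)²))² = (-15 + (-28/3 + 90)/36)² = (-15 + (242/3)*(1/36))² = (-15 + 121/54)² = (-689/54)² = 474721/2916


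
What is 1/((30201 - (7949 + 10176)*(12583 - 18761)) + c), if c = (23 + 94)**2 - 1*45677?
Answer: 1/111974463 ≈ 8.9306e-9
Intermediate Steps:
c = -31988 (c = 117**2 - 45677 = 13689 - 45677 = -31988)
1/((30201 - (7949 + 10176)*(12583 - 18761)) + c) = 1/((30201 - (7949 + 10176)*(12583 - 18761)) - 31988) = 1/((30201 - 18125*(-6178)) - 31988) = 1/((30201 - 1*(-111976250)) - 31988) = 1/((30201 + 111976250) - 31988) = 1/(112006451 - 31988) = 1/111974463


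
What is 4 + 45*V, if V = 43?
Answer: 1939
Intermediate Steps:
4 + 45*V = 4 + 45*43 = 4 + 1935 = 1939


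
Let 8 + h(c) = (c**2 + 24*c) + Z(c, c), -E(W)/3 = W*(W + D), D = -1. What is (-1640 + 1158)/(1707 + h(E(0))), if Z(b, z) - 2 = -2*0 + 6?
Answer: -482/1707 ≈ -0.28237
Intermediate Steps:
E(W) = -3*W*(-1 + W) (E(W) = -3*W*(W - 1) = -3*W*(-1 + W))
Z(b, z) = 8 (Z(b, z) = 2 + (-2*0 + 6) = 2 + (0 + 6) = 2 + 6 = 8)
h(c) = c**2 + 24*c (h(c) = -8 + ((c**2 + 24*c) + 8) = -8 + (8 + c**2 + 24*c) = c**2 + 24*c)
(-1640 + 1158)/(1707 + h(E(0))) = (-1640 + 1158)/(1707 + (3*0*(1 - 1*0))*(24 + 3*0*(1 - 1*0))) = -482/(1707 + (3*0*(1 + 0))*(24 + 3*0*(1 + 0))) = -482/(1707 + (3*0*1)*(24 + 3*0*1)) = -482/(1707 + 0*(24 + 0)) = -482/(1707 + 0*24) = -482/(1707 + 0) = -482/1707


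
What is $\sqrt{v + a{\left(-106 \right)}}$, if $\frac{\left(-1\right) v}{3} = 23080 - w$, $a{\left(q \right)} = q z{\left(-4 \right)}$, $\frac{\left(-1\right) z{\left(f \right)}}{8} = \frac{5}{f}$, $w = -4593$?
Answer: $i \sqrt{84079} \approx 289.96 i$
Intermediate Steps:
$z{\left(f \right)} = - \frac{40}{f}$ ($z{\left(f \right)} = - 8 \frac{5}{f} = - \frac{40}{f}$)
$a{\left(q \right)} = 10 q$ ($a{\left(q \right)} = q \left(- \frac{40}{-4}\right) = q \left(\left(-40\right) \left(- \frac{1}{4}\right)\right) = q 10 = 10 q$)
$v = -83019$ ($v = - 3 \left(23080 - -4593\right) = - 3 \left(23080 + 4593\right) = \left(-3\right) 27673 = -83019$)
$\sqrt{v + a{\left(-106 \right)}} = \sqrt{-83019 + 10 \left(-106\right)} = \sqrt{-83019 - 1060} = \sqrt{-84079} = i \sqrt{84079}$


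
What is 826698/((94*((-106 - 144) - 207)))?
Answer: -413349/21479 ≈ -19.244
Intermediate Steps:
826698/((94*((-106 - 144) - 207))) = 826698/((94*(-250 - 207))) = 826698/((94*(-457))) = 826698/(-42958) = 826698*(-1/42958) = -413349/21479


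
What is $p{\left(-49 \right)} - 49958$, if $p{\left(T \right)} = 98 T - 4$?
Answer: $-54764$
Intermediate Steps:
$p{\left(T \right)} = -4 + 98 T$
$p{\left(-49 \right)} - 49958 = \left(-4 + 98 \left(-49\right)\right) - 49958 = \left(-4 - 4802\right) - 49958 = -4806 - 49958 = -54764$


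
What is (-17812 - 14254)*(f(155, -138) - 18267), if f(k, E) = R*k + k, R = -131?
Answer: 1231879522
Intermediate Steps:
f(k, E) = -130*k (f(k, E) = -131*k + k = -130*k)
(-17812 - 14254)*(f(155, -138) - 18267) = (-17812 - 14254)*(-130*155 - 18267) = -32066*(-20150 - 18267) = -32066*(-38417) = 1231879522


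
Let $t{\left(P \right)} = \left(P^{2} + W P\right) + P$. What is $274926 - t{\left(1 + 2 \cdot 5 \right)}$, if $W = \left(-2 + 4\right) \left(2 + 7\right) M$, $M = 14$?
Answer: $272022$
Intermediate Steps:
$W = 252$ ($W = \left(-2 + 4\right) \left(2 + 7\right) 14 = 2 \cdot 9 \cdot 14 = 18 \cdot 14 = 252$)
$t{\left(P \right)} = P^{2} + 253 P$ ($t{\left(P \right)} = \left(P^{2} + 252 P\right) + P = P^{2} + 253 P$)
$274926 - t{\left(1 + 2 \cdot 5 \right)} = 274926 - \left(1 + 2 \cdot 5\right) \left(253 + \left(1 + 2 \cdot 5\right)\right) = 274926 - \left(1 + 10\right) \left(253 + \left(1 + 10\right)\right) = 274926 - 11 \left(253 + 11\right) = 274926 - 11 \cdot 264 = 274926 - 2904 = 272022$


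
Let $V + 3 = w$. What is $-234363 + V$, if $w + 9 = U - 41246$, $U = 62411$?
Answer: $-213210$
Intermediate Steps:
$w = 21156$ ($w = -9 + \left(62411 - 41246\right) = -9 + 21165 = 21156$)
$V = 21153$ ($V = -3 + 21156 = 21153$)
$-234363 + V = -234363 + 21153 = -213210$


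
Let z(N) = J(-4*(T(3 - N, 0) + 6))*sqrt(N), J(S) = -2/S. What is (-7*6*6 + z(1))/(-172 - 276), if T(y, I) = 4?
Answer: 5039/8960 ≈ 0.56239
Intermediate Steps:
z(N) = sqrt(N)/20 (z(N) = (-2*(-1/(4*(4 + 6))))*sqrt(N) = (-2/((-4*10)))*sqrt(N) = (-2/(-40))*sqrt(N) = (-2*(-1/40))*sqrt(N) = sqrt(N)/20)
(-7*6*6 + z(1))/(-172 - 276) = (-7*6*6 + sqrt(1)/20)/(-172 - 276) = (-42*6 + (1/20)*1)/(-448) = (-252 + 1/20)*(-1/448) = -5039/20*(-1/448) = 5039/8960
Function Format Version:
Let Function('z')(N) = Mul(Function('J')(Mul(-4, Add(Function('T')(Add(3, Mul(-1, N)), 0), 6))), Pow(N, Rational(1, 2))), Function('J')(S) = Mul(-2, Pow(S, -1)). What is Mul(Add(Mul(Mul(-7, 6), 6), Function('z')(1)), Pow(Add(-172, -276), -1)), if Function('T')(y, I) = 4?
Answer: Rational(5039, 8960) ≈ 0.56239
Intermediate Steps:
Function('z')(N) = Mul(Rational(1, 20), Pow(N, Rational(1, 2))) (Function('z')(N) = Mul(Mul(-2, Pow(Mul(-4, Add(4, 6)), -1)), Pow(N, Rational(1, 2))) = Mul(Mul(-2, Pow(Mul(-4, 10), -1)), Pow(N, Rational(1, 2))) = Mul(Mul(-2, Pow(-40, -1)), Pow(N, Rational(1, 2))) = Mul(Mul(-2, Rational(-1, 40)), Pow(N, Rational(1, 2))) = Mul(Rational(1, 20), Pow(N, Rational(1, 2))))
Mul(Add(Mul(Mul(-7, 6), 6), Function('z')(1)), Pow(Add(-172, -276), -1)) = Mul(Add(Mul(Mul(-7, 6), 6), Mul(Rational(1, 20), Pow(1, Rational(1, 2)))), Pow(Add(-172, -276), -1)) = Mul(Add(Mul(-42, 6), Mul(Rational(1, 20), 1)), Pow(-448, -1)) = Mul(Add(-252, Rational(1, 20)), Rational(-1, 448)) = Mul(Rational(-5039, 20), Rational(-1, 448)) = Rational(5039, 8960)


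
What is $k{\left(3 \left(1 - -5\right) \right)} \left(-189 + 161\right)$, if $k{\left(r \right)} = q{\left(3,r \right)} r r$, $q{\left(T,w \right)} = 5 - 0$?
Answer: $-45360$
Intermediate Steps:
$q{\left(T,w \right)} = 5$ ($q{\left(T,w \right)} = 5 + 0 = 5$)
$k{\left(r \right)} = 5 r^{2}$ ($k{\left(r \right)} = 5 r r = 5 r^{2}$)
$k{\left(3 \left(1 - -5\right) \right)} \left(-189 + 161\right) = 5 \left(3 \left(1 - -5\right)\right)^{2} \left(-189 + 161\right) = 5 \left(3 \left(1 + 5\right)\right)^{2} \left(-28\right) = 5 \left(3 \cdot 6\right)^{2} \left(-28\right) = 5 \cdot 18^{2} \left(-28\right) = 5 \cdot 324 \left(-28\right) = 1620 \left(-28\right) = -45360$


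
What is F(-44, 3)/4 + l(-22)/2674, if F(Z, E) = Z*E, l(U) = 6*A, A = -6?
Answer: -44139/1337 ≈ -33.013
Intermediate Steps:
l(U) = -36 (l(U) = 6*(-6) = -36)
F(Z, E) = E*Z
F(-44, 3)/4 + l(-22)/2674 = (3*(-44))/4 - 36/2674 = -132*¼ - 36*1/2674 = -33 - 18/1337 = -44139/1337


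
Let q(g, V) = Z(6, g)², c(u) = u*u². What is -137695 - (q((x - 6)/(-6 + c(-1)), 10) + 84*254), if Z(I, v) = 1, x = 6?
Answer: -159032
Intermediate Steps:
c(u) = u³
q(g, V) = 1 (q(g, V) = 1² = 1)
-137695 - (q((x - 6)/(-6 + c(-1)), 10) + 84*254) = -137695 - (1 + 84*254) = -137695 - (1 + 21336) = -137695 - 1*21337 = -137695 - 21337 = -159032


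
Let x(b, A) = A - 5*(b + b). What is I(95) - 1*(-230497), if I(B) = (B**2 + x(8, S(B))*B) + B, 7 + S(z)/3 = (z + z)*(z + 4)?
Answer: 5590872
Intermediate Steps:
S(z) = -21 + 6*z*(4 + z) (S(z) = -21 + 3*((z + z)*(z + 4)) = -21 + 3*((2*z)*(4 + z)) = -21 + 3*(2*z*(4 + z)) = -21 + 6*z*(4 + z))
x(b, A) = A - 10*b
I(B) = B + B**2 + B*(-101 + 6*B**2 + 24*B) (I(B) = (B**2 + ((-21 + 6*B**2 + 24*B) - 10*8)*B) + B = (B**2 + ((-21 + 6*B**2 + 24*B) - 80)*B) + B = (B**2 + (-101 + 6*B**2 + 24*B)*B) + B = (B**2 + B*(-101 + 6*B**2 + 24*B)) + B = B + B**2 + B*(-101 + 6*B**2 + 24*B))
I(95) - 1*(-230497) = 95*(-100 + 6*95**2 + 25*95) - 1*(-230497) = 95*(-100 + 6*9025 + 2375) + 230497 = 95*(-100 + 54150 + 2375) + 230497 = 95*56425 + 230497 = 5360375 + 230497 = 5590872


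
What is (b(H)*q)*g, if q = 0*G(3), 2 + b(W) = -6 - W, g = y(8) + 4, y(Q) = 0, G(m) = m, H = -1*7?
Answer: 0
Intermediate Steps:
H = -7
g = 4 (g = 0 + 4 = 4)
b(W) = -8 - W (b(W) = -2 + (-6 - W) = -8 - W)
q = 0 (q = 0*3 = 0)
(b(H)*q)*g = ((-8 - 1*(-7))*0)*4 = ((-8 + 7)*0)*4 = -1*0*4 = 0*4 = 0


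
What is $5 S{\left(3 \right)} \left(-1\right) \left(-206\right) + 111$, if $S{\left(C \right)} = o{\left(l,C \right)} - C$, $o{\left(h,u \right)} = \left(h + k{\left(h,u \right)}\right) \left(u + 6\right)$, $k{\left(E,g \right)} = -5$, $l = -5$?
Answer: $-95679$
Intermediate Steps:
$o{\left(h,u \right)} = \left(-5 + h\right) \left(6 + u\right)$ ($o{\left(h,u \right)} = \left(h - 5\right) \left(u + 6\right) = \left(-5 + h\right) \left(6 + u\right)$)
$S{\left(C \right)} = -60 - 11 C$ ($S{\left(C \right)} = \left(-30 - 5 C + 6 \left(-5\right) - 5 C\right) - C = \left(-30 - 5 C - 30 - 5 C\right) - C = \left(-60 - 10 C\right) - C = -60 - 11 C$)
$5 S{\left(3 \right)} \left(-1\right) \left(-206\right) + 111 = 5 \left(-60 - 33\right) \left(-1\right) \left(-206\right) + 111 = 5 \left(-93\right) \left(-1\right) \left(-206\right) + 111 = \left(-465\right) \left(-1\right) \left(-206\right) + 111 = 465 \left(-206\right) + 111 = -95790 + 111 = -95679$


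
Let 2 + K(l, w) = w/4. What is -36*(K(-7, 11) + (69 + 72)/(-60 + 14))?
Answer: 1917/23 ≈ 83.348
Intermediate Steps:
K(l, w) = -2 + w/4
-36*(K(-7, 11) + (69 + 72)/(-60 + 14)) = -36*((-2 + (1/4)*11) + (69 + 72)/(-60 + 14)) = -36*((-2 + 11/4) + 141/(-46)) = -36*(3/4 + 141*(-1/46)) = -36*(3/4 - 141/46) = -36*(-213/92) = 1917/23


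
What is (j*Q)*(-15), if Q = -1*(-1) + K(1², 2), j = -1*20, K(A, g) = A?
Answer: 600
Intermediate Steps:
j = -20
Q = 2 (Q = -1*(-1) + 1² = 1 + 1 = 2)
(j*Q)*(-15) = -20*2*(-15) = -40*(-15) = 600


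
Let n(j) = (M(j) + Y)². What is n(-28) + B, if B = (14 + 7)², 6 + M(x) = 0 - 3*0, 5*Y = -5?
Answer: 490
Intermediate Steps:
Y = -1 (Y = (⅕)*(-5) = -1)
M(x) = -6 (M(x) = -6 + (0 - 3*0) = -6 + (0 + 0) = -6 + 0 = -6)
n(j) = 49 (n(j) = (-6 - 1)² = (-7)² = 49)
B = 441 (B = 21² = 441)
n(-28) + B = 49 + 441 = 490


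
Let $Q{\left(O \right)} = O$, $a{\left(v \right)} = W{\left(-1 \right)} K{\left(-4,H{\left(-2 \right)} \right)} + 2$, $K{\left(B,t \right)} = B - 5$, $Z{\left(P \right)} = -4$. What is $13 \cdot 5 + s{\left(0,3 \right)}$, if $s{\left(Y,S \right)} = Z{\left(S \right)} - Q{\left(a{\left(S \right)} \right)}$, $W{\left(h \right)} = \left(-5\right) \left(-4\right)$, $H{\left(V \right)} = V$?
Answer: $239$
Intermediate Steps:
$K{\left(B,t \right)} = -5 + B$
$W{\left(h \right)} = 20$
$a{\left(v \right)} = -178$ ($a{\left(v \right)} = 20 \left(-5 - 4\right) + 2 = 20 \left(-9\right) + 2 = -180 + 2 = -178$)
$s{\left(Y,S \right)} = 174$ ($s{\left(Y,S \right)} = -4 - -178 = -4 + 178 = 174$)
$13 \cdot 5 + s{\left(0,3 \right)} = 13 \cdot 5 + 174 = 65 + 174 = 239$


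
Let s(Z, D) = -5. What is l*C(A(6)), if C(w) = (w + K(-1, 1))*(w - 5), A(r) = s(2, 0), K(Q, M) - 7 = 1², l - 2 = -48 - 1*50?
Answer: 2880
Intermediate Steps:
l = -96 (l = 2 + (-48 - 1*50) = 2 + (-48 - 50) = 2 - 98 = -96)
K(Q, M) = 8 (K(Q, M) = 7 + 1² = 7 + 1 = 8)
A(r) = -5
C(w) = (-5 + w)*(8 + w) (C(w) = (w + 8)*(w - 5) = (8 + w)*(-5 + w) = (-5 + w)*(8 + w))
l*C(A(6)) = -96*(-40 + (-5)² + 3*(-5)) = -96*(-40 + 25 - 15) = -96*(-30) = 2880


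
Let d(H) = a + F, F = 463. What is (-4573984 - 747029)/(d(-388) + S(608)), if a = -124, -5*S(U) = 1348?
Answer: -26605065/347 ≈ -76672.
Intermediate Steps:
S(U) = -1348/5 (S(U) = -⅕*1348 = -1348/5)
d(H) = 339 (d(H) = -124 + 463 = 339)
(-4573984 - 747029)/(d(-388) + S(608)) = (-4573984 - 747029)/(339 - 1348/5) = -5321013/347/5 = -5321013*5/347 = -26605065/347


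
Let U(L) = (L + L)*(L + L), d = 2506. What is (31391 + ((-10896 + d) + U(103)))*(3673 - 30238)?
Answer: -1738333905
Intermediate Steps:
U(L) = 4*L² (U(L) = (2*L)*(2*L) = 4*L²)
(31391 + ((-10896 + d) + U(103)))*(3673 - 30238) = (31391 + ((-10896 + 2506) + 4*103²))*(3673 - 30238) = (31391 + (-8390 + 4*10609))*(-26565) = (31391 + (-8390 + 42436))*(-26565) = (31391 + 34046)*(-26565) = 65437*(-26565) = -1738333905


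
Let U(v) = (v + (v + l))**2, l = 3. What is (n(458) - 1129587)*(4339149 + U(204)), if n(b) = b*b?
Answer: -4146626471610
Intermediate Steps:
n(b) = b**2
U(v) = (3 + 2*v)**2 (U(v) = (v + (v + 3))**2 = (v + (3 + v))**2 = (3 + 2*v)**2)
(n(458) - 1129587)*(4339149 + U(204)) = (458**2 - 1129587)*(4339149 + (3 + 2*204)**2) = (209764 - 1129587)*(4339149 + (3 + 408)**2) = -919823*(4339149 + 411**2) = -919823*(4339149 + 168921) = -919823*4508070 = -4146626471610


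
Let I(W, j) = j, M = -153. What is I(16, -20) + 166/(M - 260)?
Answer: -8426/413 ≈ -20.402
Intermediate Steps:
I(16, -20) + 166/(M - 260) = -20 + 166/(-153 - 260) = -20 + 166/(-413) = -20 - 1/413*166 = -20 - 166/413 = -8426/413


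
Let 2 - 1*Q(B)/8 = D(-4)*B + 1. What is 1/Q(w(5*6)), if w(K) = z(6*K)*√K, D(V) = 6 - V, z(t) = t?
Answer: -1/777599992 - 225*√30/97199999 ≈ -1.2680e-5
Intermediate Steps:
w(K) = 6*K^(3/2) (w(K) = (6*K)*√K = 6*K^(3/2))
Q(B) = 8 - 80*B (Q(B) = 16 - 8*((6 - 1*(-4))*B + 1) = 16 - 8*((6 + 4)*B + 1) = 16 - 8*(10*B + 1) = 16 - 8*(1 + 10*B) = 16 + (-8 - 80*B) = 8 - 80*B)
1/Q(w(5*6)) = 1/(8 - 480*(5*6)^(3/2)) = 1/(8 - 480*30^(3/2)) = 1/(8 - 480*30*√30) = 1/(8 - 14400*√30)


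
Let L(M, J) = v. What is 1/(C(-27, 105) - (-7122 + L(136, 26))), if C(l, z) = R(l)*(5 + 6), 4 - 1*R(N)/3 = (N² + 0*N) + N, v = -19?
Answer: -1/15893 ≈ -6.2921e-5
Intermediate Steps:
R(N) = 12 - 3*N - 3*N² (R(N) = 12 - 3*((N² + 0*N) + N) = 12 - 3*((N² + 0) + N) = 12 - 3*(N² + N) = 12 - 3*(N + N²) = 12 + (-3*N - 3*N²) = 12 - 3*N - 3*N²)
L(M, J) = -19
C(l, z) = 132 - 33*l - 33*l² (C(l, z) = (12 - 3*l - 3*l²)*(5 + 6) = (12 - 3*l - 3*l²)*11 = 132 - 33*l - 33*l²)
1/(C(-27, 105) - (-7122 + L(136, 26))) = 1/((132 - 33*(-27) - 33*(-27)²) - (-7122 - 19)) = 1/((132 + 891 - 33*729) - 1*(-7141)) = 1/((132 + 891 - 24057) + 7141) = 1/(-23034 + 7141) = 1/(-15893) = -1/15893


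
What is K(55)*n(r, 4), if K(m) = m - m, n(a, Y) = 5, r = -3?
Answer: 0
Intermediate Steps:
K(m) = 0
K(55)*n(r, 4) = 0*5 = 0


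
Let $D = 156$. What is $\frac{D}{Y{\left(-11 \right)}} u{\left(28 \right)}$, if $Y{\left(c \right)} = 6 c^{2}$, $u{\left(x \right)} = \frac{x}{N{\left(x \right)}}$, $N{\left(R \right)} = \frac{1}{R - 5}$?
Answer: $\frac{16744}{121} \approx 138.38$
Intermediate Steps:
$N{\left(R \right)} = \frac{1}{-5 + R}$
$u{\left(x \right)} = x \left(-5 + x\right)$ ($u{\left(x \right)} = \frac{x}{\frac{1}{-5 + x}} = x \left(-5 + x\right)$)
$\frac{D}{Y{\left(-11 \right)}} u{\left(28 \right)} = \frac{156}{6 \left(-11\right)^{2}} \cdot 28 \left(-5 + 28\right) = \frac{156}{6 \cdot 121} \cdot 28 \cdot 23 = \frac{156}{726} \cdot 644 = 156 \cdot \frac{1}{726} \cdot 644 = \frac{26}{121} \cdot 644 = \frac{16744}{121}$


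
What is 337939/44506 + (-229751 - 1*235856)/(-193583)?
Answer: 12305935797/1230800714 ≈ 9.9983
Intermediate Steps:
337939/44506 + (-229751 - 1*235856)/(-193583) = 337939*(1/44506) + (-229751 - 235856)*(-1/193583) = 48277/6358 - 465607*(-1/193583) = 48277/6358 + 465607/193583 = 12305935797/1230800714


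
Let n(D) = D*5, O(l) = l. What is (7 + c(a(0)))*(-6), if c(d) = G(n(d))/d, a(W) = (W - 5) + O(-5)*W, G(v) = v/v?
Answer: -204/5 ≈ -40.800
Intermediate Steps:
n(D) = 5*D
G(v) = 1
a(W) = -5 - 4*W (a(W) = (W - 5) - 5*W = (-5 + W) - 5*W = -5 - 4*W)
c(d) = 1/d
(7 + c(a(0)))*(-6) = (7 + 1/(-5 - 4*0))*(-6) = (7 + 1/(-5 + 0))*(-6) = (7 + 1/(-5))*(-6) = (7 - ⅕)*(-6) = (34/5)*(-6) = -204/5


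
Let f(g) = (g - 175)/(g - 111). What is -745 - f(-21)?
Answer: -24634/33 ≈ -746.48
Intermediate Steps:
f(g) = (-175 + g)/(-111 + g)
-745 - f(-21) = -745 - (-175 - 21)/(-111 - 21) = -745 - (-196)/(-132) = -745 - (-1)*(-196)/132 = -745 - 1*49/33 = -745 - 49/33 = -24634/33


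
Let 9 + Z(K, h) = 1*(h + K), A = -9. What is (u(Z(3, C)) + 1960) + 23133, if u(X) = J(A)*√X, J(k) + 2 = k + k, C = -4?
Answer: 25093 - 20*I*√10 ≈ 25093.0 - 63.246*I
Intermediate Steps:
J(k) = -2 + 2*k (J(k) = -2 + (k + k) = -2 + 2*k)
Z(K, h) = -9 + K + h (Z(K, h) = -9 + 1*(h + K) = -9 + 1*(K + h) = -9 + (K + h) = -9 + K + h)
u(X) = -20*√X (u(X) = (-2 + 2*(-9))*√X = (-2 - 18)*√X = -20*√X)
(u(Z(3, C)) + 1960) + 23133 = (-20*√(-9 + 3 - 4) + 1960) + 23133 = (-20*I*√10 + 1960) + 23133 = (1960 - 20*I*√10) + 23133 = 25093 - 20*I*√10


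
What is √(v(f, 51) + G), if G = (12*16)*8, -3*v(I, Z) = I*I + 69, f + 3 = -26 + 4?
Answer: √11742/3 ≈ 36.120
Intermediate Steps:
f = -25 (f = -3 + (-26 + 4) = -3 - 22 = -25)
v(I, Z) = -23 - I²/3 (v(I, Z) = -(I*I + 69)/3 = -(I² + 69)/3 = -(69 + I²)/3 = -23 - I²/3)
G = 1536 (G = 192*8 = 1536)
√(v(f, 51) + G) = √((-23 - ⅓*(-25)²) + 1536) = √((-23 - ⅓*625) + 1536) = √((-23 - 625/3) + 1536) = √(-694/3 + 1536) = √(3914/3) = √11742/3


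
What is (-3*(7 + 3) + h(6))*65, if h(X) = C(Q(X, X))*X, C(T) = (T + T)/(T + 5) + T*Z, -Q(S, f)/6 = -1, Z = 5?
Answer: 111930/11 ≈ 10175.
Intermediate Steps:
Q(S, f) = 6 (Q(S, f) = -6*(-1) = 6)
C(T) = 5*T + 2*T/(5 + T) (C(T) = (T + T)/(T + 5) + T*5 = (2*T)/(5 + T) + 5*T = 2*T/(5 + T) + 5*T = 5*T + 2*T/(5 + T))
h(X) = 342*X/11 (h(X) = (6*(27 + 5*6)/(5 + 6))*X = (6*(27 + 30)/11)*X = (6*(1/11)*57)*X = 342*X/11)
(-3*(7 + 3) + h(6))*65 = (-3*(7 + 3) + (342/11)*6)*65 = (-3*10 + 2052/11)*65 = (-30 + 2052/11)*65 = (1722/11)*65 = 111930/11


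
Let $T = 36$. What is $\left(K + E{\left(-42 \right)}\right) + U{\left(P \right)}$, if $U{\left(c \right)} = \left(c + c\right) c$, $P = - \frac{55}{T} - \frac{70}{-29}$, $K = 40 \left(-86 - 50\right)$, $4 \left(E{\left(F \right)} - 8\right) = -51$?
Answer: $- \frac{2966358893}{544968} \approx -5443.2$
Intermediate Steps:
$E{\left(F \right)} = - \frac{19}{4}$ ($E{\left(F \right)} = 8 + \frac{1}{4} \left(-51\right) = 8 - \frac{51}{4} = - \frac{19}{4}$)
$K = -5440$ ($K = 40 \left(-136\right) = -5440$)
$P = \frac{925}{1044}$ ($P = - \frac{55}{36} - \frac{70}{-29} = \left(-55\right) \frac{1}{36} - - \frac{70}{29} = - \frac{55}{36} + \frac{70}{29} = \frac{925}{1044} \approx 0.88601$)
$U{\left(c \right)} = 2 c^{2}$ ($U{\left(c \right)} = 2 c c = 2 c^{2}$)
$\left(K + E{\left(-42 \right)}\right) + U{\left(P \right)} = \left(-5440 - \frac{19}{4}\right) + 2 \left(\frac{925}{1044}\right)^{2} = - \frac{21779}{4} + 2 \cdot \frac{855625}{1089936} = - \frac{21779}{4} + \frac{855625}{544968} = - \frac{2966358893}{544968}$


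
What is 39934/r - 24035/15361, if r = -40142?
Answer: -789119572/308310631 ≈ -2.5595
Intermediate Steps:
39934/r - 24035/15361 = 39934/(-40142) - 24035/15361 = 39934*(-1/40142) - 24035*1/15361 = -19967/20071 - 24035/15361 = -789119572/308310631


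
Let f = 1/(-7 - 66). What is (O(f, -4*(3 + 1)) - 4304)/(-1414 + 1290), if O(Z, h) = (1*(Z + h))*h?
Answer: 73872/2263 ≈ 32.643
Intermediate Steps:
f = -1/73 (f = 1/(-73) = -1/73 ≈ -0.013699)
O(Z, h) = h*(Z + h) (O(Z, h) = (Z + h)*h = h*(Z + h))
(O(f, -4*(3 + 1)) - 4304)/(-1414 + 1290) = ((-4*(3 + 1))*(-1/73 - 4*(3 + 1)) - 4304)/(-1414 + 1290) = ((-4*4)*(-1/73 - 4*4) - 4304)/(-124) = (-16*(-1/73 - 16) - 4304)*(-1/124) = (-16*(-1169/73) - 4304)*(-1/124) = (18704/73 - 4304)*(-1/124) = -295488/73*(-1/124) = 73872/2263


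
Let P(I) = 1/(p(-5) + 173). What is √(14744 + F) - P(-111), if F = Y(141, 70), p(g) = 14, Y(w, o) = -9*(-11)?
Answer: -1/187 + √14843 ≈ 121.83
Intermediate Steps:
Y(w, o) = 99
F = 99
P(I) = 1/187 (P(I) = 1/(14 + 173) = 1/187)
√(14744 + F) - P(-111) = √(14744 + 99) - 1*1/187 = √14843 - 1/187 = -1/187 + √14843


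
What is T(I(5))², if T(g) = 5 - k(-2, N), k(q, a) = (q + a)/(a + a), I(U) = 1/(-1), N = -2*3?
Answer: 169/9 ≈ 18.778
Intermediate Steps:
N = -6
I(U) = -1
k(q, a) = (a + q)/(2*a) (k(q, a) = (a + q)/((2*a)) = (a + q)*(1/(2*a)) = (a + q)/(2*a))
T(g) = 13/3 (T(g) = 5 - (-6 - 2)/(2*(-6)) = 5 - (-1)*(-8)/(2*6) = 5 - 1*⅔ = 5 - ⅔ = 13/3)
T(I(5))² = (13/3)² = 169/9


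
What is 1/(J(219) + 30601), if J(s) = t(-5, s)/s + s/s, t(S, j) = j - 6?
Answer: 73/2234017 ≈ 3.2677e-5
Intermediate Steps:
t(S, j) = -6 + j
J(s) = 1 + (-6 + s)/s (J(s) = (-6 + s)/s + s/s = (-6 + s)/s + 1 = 1 + (-6 + s)/s)
1/(J(219) + 30601) = 1/((2 - 6/219) + 30601) = 1/((2 - 6*1/219) + 30601) = 1/((2 - 2/73) + 30601) = 1/(144/73 + 30601) = 1/(2234017/73) = 73/2234017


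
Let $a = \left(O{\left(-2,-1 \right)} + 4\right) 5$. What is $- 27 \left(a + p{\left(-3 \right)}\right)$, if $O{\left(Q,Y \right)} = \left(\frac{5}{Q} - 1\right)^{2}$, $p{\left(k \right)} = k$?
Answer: $- \frac{8451}{4} \approx -2112.8$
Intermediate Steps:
$O{\left(Q,Y \right)} = \left(-1 + \frac{5}{Q}\right)^{2}$
$a = \frac{325}{4}$ ($a = \left(\frac{\left(-5 - 2\right)^{2}}{4} + 4\right) 5 = \left(\frac{\left(-7\right)^{2}}{4} + 4\right) 5 = \left(\frac{1}{4} \cdot 49 + 4\right) 5 = \left(\frac{49}{4} + 4\right) 5 = \frac{65}{4} \cdot 5 = \frac{325}{4} \approx 81.25$)
$- 27 \left(a + p{\left(-3 \right)}\right) = - 27 \left(\frac{325}{4} - 3\right) = \left(-27\right) \frac{313}{4} = - \frac{8451}{4}$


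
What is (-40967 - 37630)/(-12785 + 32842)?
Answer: -78597/20057 ≈ -3.9187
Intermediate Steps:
(-40967 - 37630)/(-12785 + 32842) = -78597/20057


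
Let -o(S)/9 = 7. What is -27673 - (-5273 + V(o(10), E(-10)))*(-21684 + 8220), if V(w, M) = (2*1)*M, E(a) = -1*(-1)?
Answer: -70996417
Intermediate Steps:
o(S) = -63 (o(S) = -9*7 = -63)
E(a) = 1
V(w, M) = 2*M
-27673 - (-5273 + V(o(10), E(-10)))*(-21684 + 8220) = -27673 - (-5273 + 2*1)*(-21684 + 8220) = -27673 - (-5273 + 2)*(-13464) = -27673 - (-5271)*(-13464) = -27673 - 1*70968744 = -27673 - 70968744 = -70996417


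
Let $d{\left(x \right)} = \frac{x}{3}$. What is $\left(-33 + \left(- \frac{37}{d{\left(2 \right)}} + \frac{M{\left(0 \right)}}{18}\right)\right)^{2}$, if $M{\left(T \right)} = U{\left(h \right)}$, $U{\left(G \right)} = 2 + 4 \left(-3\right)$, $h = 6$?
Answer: $\frac{2569609}{324} \approx 7930.9$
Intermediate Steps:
$d{\left(x \right)} = \frac{x}{3}$ ($d{\left(x \right)} = x \frac{1}{3} = \frac{x}{3}$)
$U{\left(G \right)} = -10$ ($U{\left(G \right)} = 2 - 12 = -10$)
$M{\left(T \right)} = -10$
$\left(-33 + \left(- \frac{37}{d{\left(2 \right)}} + \frac{M{\left(0 \right)}}{18}\right)\right)^{2} = \left(-33 - \left(\frac{5}{9} + \frac{111}{2}\right)\right)^{2} = \left(-33 - \left(\frac{5}{9} + \frac{37}{\frac{2}{3}}\right)\right)^{2} = \left(-33 - \frac{1009}{18}\right)^{2} = \left(- \frac{1603}{18}\right)^{2} = \frac{2569609}{324}$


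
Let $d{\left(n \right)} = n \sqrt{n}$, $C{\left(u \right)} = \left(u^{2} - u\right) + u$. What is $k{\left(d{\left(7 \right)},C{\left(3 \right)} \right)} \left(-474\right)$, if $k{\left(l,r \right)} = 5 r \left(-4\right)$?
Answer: $85320$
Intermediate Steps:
$C{\left(u \right)} = u^{2}$
$d{\left(n \right)} = n^{\frac{3}{2}}$
$k{\left(l,r \right)} = - 20 r$
$k{\left(d{\left(7 \right)},C{\left(3 \right)} \right)} \left(-474\right) = - 20 \cdot 3^{2} \left(-474\right) = \left(-20\right) 9 \left(-474\right) = \left(-180\right) \left(-474\right) = 85320$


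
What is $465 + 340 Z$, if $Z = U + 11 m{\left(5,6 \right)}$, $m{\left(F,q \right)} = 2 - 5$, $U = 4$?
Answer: $-9395$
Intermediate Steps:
$m{\left(F,q \right)} = -3$
$Z = -29$ ($Z = 4 + 11 \left(-3\right) = 4 - 33 = -29$)
$465 + 340 Z = 465 + 340 \left(-29\right) = 465 - 9860 = -9395$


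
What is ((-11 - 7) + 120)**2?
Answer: 10404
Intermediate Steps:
((-11 - 7) + 120)**2 = (-18 + 120)**2 = 102**2 = 10404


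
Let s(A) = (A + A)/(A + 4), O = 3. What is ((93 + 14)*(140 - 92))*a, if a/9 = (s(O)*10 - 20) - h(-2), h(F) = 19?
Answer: -9845712/7 ≈ -1.4065e+6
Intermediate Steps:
s(A) = 2*A/(4 + A) (s(A) = (2*A)/(4 + A) = 2*A/(4 + A))
a = -1917/7 (a = 9*(((2*3/(4 + 3))*10 - 20) - 1*19) = 9*(((2*3/7)*10 - 20) - 19) = 9*(((2*3*(1/7))*10 - 20) - 19) = 9*(((6/7)*10 - 20) - 19) = 9*((60/7 - 20) - 19) = 9*(-80/7 - 19) = 9*(-213/7) = -1917/7 ≈ -273.86)
((93 + 14)*(140 - 92))*a = ((93 + 14)*(140 - 92))*(-1917/7) = (107*48)*(-1917/7) = 5136*(-1917/7) = -9845712/7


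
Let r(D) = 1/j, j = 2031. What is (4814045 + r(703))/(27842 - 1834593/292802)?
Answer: 2862820430599592/16553378501421 ≈ 172.94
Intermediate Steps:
r(D) = 1/2031
(4814045 + r(703))/(27842 - 1834593/292802) = (4814045 + 1/2031)/(27842 - 1834593/292802) = 9777325396/(2031*(27842 - 1834593*1/292802)) = 9777325396/(2031*(27842 - 1834593/292802)) = 9777325396/(2031*(8150358691/292802)) = (9777325396/2031)*(292802/8150358691) = 2862820430599592/16553378501421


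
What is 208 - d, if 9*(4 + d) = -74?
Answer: 1982/9 ≈ 220.22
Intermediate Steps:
d = -110/9 (d = -4 + (⅑)*(-74) = -4 - 74/9 = -110/9 ≈ -12.222)
208 - d = 208 - 1*(-110/9) = 208 + 110/9 = 1982/9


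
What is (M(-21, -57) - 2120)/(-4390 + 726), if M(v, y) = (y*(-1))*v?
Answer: 3317/3664 ≈ 0.90529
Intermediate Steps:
M(v, y) = -v*y (M(v, y) = (-y)*v = -v*y)
(M(-21, -57) - 2120)/(-4390 + 726) = (-1*(-21)*(-57) - 2120)/(-4390 + 726) = (-1197 - 2120)/(-3664) = -3317*(-1/3664) = 3317/3664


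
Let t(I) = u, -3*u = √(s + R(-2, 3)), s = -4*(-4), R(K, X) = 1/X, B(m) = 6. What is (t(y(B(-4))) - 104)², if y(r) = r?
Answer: 292081/27 + 1456*√3/9 ≈ 11098.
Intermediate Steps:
s = 16
u = -7*√3/9 (u = -√(16 + 1/3)/3 = -√(16 + ⅓)/3 = -7*√3/9 ≈ -1.3472)
t(I) = -7*√3/9
(t(y(B(-4))) - 104)² = (-7*√3/9 - 104)² = (-104 - 7*√3/9)²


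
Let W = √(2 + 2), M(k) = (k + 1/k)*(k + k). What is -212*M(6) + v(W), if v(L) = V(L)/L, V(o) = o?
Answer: -15687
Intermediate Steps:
M(k) = 2*k*(k + 1/k) (M(k) = (k + 1/k)*(2*k) = 2*k*(k + 1/k))
W = 2 (W = √4 = 2)
v(L) = 1 (v(L) = L/L = 1)
-212*M(6) + v(W) = -212*(2 + 2*6²) + 1 = -212*(2 + 2*36) + 1 = -212*(2 + 72) + 1 = -212*74 + 1 = -15688 + 1 = -15687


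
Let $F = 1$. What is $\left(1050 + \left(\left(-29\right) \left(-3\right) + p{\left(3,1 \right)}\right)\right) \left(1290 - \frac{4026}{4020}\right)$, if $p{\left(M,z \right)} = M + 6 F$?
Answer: $\frac{494859417}{335} \approx 1.4772 \cdot 10^{6}$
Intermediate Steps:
$p{\left(M,z \right)} = 6 + M$ ($p{\left(M,z \right)} = M + 6 \cdot 1 = M + 6 = 6 + M$)
$\left(1050 + \left(\left(-29\right) \left(-3\right) + p{\left(3,1 \right)}\right)\right) \left(1290 - \frac{4026}{4020}\right) = \left(1050 + \left(\left(-29\right) \left(-3\right) + \left(6 + 3\right)\right)\right) \left(1290 - \frac{4026}{4020}\right) = \left(1050 + \left(87 + 9\right)\right) \left(1290 - \frac{671}{670}\right) = \left(1050 + 96\right) \left(1290 - \frac{671}{670}\right) = 1146 \cdot \frac{863629}{670} = \frac{494859417}{335}$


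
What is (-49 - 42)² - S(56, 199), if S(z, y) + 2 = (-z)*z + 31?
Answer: 11388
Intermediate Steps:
S(z, y) = 29 - z² (S(z, y) = -2 + ((-z)*z + 31) = -2 + (-z² + 31) = -2 + (31 - z²) = 29 - z²)
(-49 - 42)² - S(56, 199) = (-49 - 42)² - (29 - 1*56²) = (-91)² - (29 - 1*3136) = 8281 - (29 - 3136) = 8281 - 1*(-3107) = 8281 + 3107 = 11388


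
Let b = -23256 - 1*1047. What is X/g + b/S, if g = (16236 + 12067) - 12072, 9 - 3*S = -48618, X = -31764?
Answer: -303108223/87696093 ≈ -3.4563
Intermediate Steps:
b = -24303 (b = -23256 - 1047 = -24303)
S = 16209 (S = 3 - ⅓*(-48618) = 3 + 16206 = 16209)
g = 16231 (g = 28303 - 12072 = 16231)
X/g + b/S = -31764/16231 - 24303/16209 = -31764*1/16231 - 24303*1/16209 = -31764/16231 - 8101/5403 = -303108223/87696093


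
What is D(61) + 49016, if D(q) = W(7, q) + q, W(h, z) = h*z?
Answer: 49504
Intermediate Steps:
D(q) = 8*q (D(q) = 7*q + q = 8*q)
D(61) + 49016 = 8*61 + 49016 = 488 + 49016 = 49504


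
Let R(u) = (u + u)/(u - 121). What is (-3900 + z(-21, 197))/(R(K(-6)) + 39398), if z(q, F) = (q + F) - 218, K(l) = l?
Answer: -250317/2501779 ≈ -0.10006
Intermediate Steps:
z(q, F) = -218 + F + q (z(q, F) = (F + q) - 218 = -218 + F + q)
R(u) = 2*u/(-121 + u) (R(u) = (2*u)/(-121 + u) = 2*u/(-121 + u))
(-3900 + z(-21, 197))/(R(K(-6)) + 39398) = (-3900 + (-218 + 197 - 21))/(2*(-6)/(-121 - 6) + 39398) = (-3900 - 42)/(2*(-6)/(-127) + 39398) = -3942/(2*(-6)*(-1/127) + 39398) = -3942/(12/127 + 39398) = -3942/5003558/127 = -3942*127/5003558 = -250317/2501779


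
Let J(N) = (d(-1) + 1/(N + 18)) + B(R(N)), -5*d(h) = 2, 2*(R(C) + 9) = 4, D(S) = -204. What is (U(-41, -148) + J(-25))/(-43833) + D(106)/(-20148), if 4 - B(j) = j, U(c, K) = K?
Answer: 34163341/2575846245 ≈ 0.013263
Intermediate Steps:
R(C) = -7 (R(C) = -9 + (½)*4 = -9 + 2 = -7)
B(j) = 4 - j
d(h) = -⅖ (d(h) = -⅕*2 = -⅖)
J(N) = 53/5 + 1/(18 + N) (J(N) = (-⅖ + 1/(N + 18)) + (4 - 1*(-7)) = (-⅖ + 1/(18 + N)) + (4 + 7) = (-⅖ + 1/(18 + N)) + 11 = 53/5 + 1/(18 + N))
(U(-41, -148) + J(-25))/(-43833) + D(106)/(-20148) = (-148 + (959 + 53*(-25))/(5*(18 - 25)))/(-43833) - 204/(-20148) = (-148 + (⅕)*(959 - 1325)/(-7))*(-1/43833) - 204*(-1/20148) = (-148 + (⅕)*(-⅐)*(-366))*(-1/43833) + 17/1679 = (-148 + 366/35)*(-1/43833) + 17/1679 = -4814/35*(-1/43833) + 17/1679 = 4814/1534155 + 17/1679 = 34163341/2575846245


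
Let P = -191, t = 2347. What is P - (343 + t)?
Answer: -2881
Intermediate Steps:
P - (343 + t) = -191 - (343 + 2347) = -191 - 1*2690 = -191 - 2690 = -2881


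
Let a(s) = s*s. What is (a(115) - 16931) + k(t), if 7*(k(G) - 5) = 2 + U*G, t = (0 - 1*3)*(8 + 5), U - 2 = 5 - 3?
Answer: -3723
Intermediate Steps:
U = 4 (U = 2 + (5 - 3) = 2 + 2 = 4)
t = -39 (t = (0 - 3)*13 = -3*13 = -39)
a(s) = s²
k(G) = 37/7 + 4*G/7 (k(G) = 5 + (2 + 4*G)/7 = 5 + (2/7 + 4*G/7) = 37/7 + 4*G/7)
(a(115) - 16931) + k(t) = (115² - 16931) + (37/7 + (4/7)*(-39)) = (13225 - 16931) + (37/7 - 156/7) = -3706 - 17 = -3723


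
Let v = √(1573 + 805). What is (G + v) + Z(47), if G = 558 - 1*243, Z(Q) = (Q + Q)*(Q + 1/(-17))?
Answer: 80367/17 + √2378 ≈ 4776.2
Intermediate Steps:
Z(Q) = 2*Q*(-1/17 + Q) (Z(Q) = (2*Q)*(Q - 1/17) = (2*Q)*(-1/17 + Q) = 2*Q*(-1/17 + Q))
v = √2378 ≈ 48.765
G = 315 (G = 558 - 243 = 315)
(G + v) + Z(47) = (315 + √2378) + (2/17)*47*(-1 + 17*47) = (315 + √2378) + (2/17)*47*(-1 + 799) = (315 + √2378) + (2/17)*47*798 = (315 + √2378) + 75012/17 = 80367/17 + √2378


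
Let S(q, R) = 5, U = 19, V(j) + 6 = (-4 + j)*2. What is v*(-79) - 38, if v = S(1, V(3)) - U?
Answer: 1068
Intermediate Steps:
V(j) = -14 + 2*j (V(j) = -6 + (-4 + j)*2 = -6 + (-8 + 2*j) = -14 + 2*j)
v = -14 (v = 5 - 1*19 = 5 - 19 = -14)
v*(-79) - 38 = -14*(-79) - 38 = 1106 - 38 = 1068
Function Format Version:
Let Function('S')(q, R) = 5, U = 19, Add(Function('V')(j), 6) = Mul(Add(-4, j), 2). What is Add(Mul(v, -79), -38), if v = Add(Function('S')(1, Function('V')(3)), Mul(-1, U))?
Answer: 1068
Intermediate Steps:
Function('V')(j) = Add(-14, Mul(2, j)) (Function('V')(j) = Add(-6, Mul(Add(-4, j), 2)) = Add(-6, Add(-8, Mul(2, j))) = Add(-14, Mul(2, j)))
v = -14 (v = Add(5, Mul(-1, 19)) = Add(5, -19) = -14)
Add(Mul(v, -79), -38) = Add(Mul(-14, -79), -38) = Add(1106, -38) = 1068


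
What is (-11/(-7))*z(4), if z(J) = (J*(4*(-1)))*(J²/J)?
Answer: -704/7 ≈ -100.57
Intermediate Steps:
z(J) = -4*J² (z(J) = (J*(-4))*J = (-4*J)*J = -4*J²)
(-11/(-7))*z(4) = (-11/(-7))*(-4*4²) = (-11*(-⅐))*(-4*16) = (11/7)*(-64) = -704/7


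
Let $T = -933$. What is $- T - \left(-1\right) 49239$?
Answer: $50172$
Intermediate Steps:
$- T - \left(-1\right) 49239 = \left(-1\right) \left(-933\right) - \left(-1\right) 49239 = 933 - -49239 = 933 + 49239 = 50172$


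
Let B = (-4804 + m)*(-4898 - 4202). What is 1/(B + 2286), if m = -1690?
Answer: 1/59097686 ≈ 1.6921e-8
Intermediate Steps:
B = 59095400 (B = (-4804 - 1690)*(-4898 - 4202) = -6494*(-9100) = 59095400)
1/(B + 2286) = 1/(59095400 + 2286) = 1/59097686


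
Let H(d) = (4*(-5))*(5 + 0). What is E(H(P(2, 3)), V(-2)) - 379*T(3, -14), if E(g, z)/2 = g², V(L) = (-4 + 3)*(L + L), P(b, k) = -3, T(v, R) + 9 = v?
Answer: 22274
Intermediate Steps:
T(v, R) = -9 + v
V(L) = -2*L
H(d) = -100 (H(d) = -20*5 = -100)
E(g, z) = 2*g²
E(H(P(2, 3)), V(-2)) - 379*T(3, -14) = 2*(-100)² - 379*(-9 + 3) = 2*10000 - 379*(-6) = 20000 + 2274 = 22274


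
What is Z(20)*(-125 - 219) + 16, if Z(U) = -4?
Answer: 1392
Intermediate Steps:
Z(20)*(-125 - 219) + 16 = -4*(-125 - 219) + 16 = -4*(-344) + 16 = 1376 + 16 = 1392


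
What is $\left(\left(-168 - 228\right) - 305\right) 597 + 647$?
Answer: $-417850$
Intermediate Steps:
$\left(\left(-168 - 228\right) - 305\right) 597 + 647 = \left(-396 - 305\right) 597 + 647 = \left(-701\right) 597 + 647 = -418497 + 647 = -417850$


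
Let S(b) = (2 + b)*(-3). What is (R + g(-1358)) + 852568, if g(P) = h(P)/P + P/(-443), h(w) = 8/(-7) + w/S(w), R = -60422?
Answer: 6785149163469419/8565495372 ≈ 7.9215e+5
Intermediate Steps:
S(b) = -6 - 3*b
h(w) = -8/7 + w/(-6 - 3*w) (h(w) = 8/(-7) + w/(-6 - 3*w) = 8*(-⅐) + w/(-6 - 3*w) = -8/7 + w/(-6 - 3*w))
g(P) = -P/443 + (-48 - 31*P)/(21*P*(2 + P)) (g(P) = ((-48 - 31*P)/(21*(2 + P)))/P + P/(-443) = (-48 - 31*P)/(21*P*(2 + P)) + P*(-1/443) = (-48 - 31*P)/(21*P*(2 + P)) - P/443 = -P/443 + (-48 - 31*P)/(21*P*(2 + P)))
(R + g(-1358)) + 852568 = (-60422 + (1/9303)*(-21264 - 13733*(-1358) + 21*(-1358)²*(-2 - 1*(-1358)))/(-1358*(2 - 1358))) + 852568 = (-60422 + (1/9303)*(-1/1358)*(-21264 + 18649414 + 21*1844164*(-2 + 1358))/(-1356)) + 852568 = (-60422 + (1/9303)*(-1/1358)*(-1/1356)*(-21264 + 18649414 + 21*1844164*1356)) + 852568 = (-60422 + (1/9303)*(-1/1358)*(-1/1356)*(-21264 + 18649414 + 52514414064)) + 852568 = (-60422 + (1/9303)*(-1/1358)*(-1/1356)*52533042214) + 852568 = (-60422 + 26266521107/8565495372) + 852568 = -517518094845877/8565495372 + 852568 = 6785149163469419/8565495372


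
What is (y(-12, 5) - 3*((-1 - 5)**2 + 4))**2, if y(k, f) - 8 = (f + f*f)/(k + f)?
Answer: 662596/49 ≈ 13522.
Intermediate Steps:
y(k, f) = 8 + (f + f**2)/(f + k) (y(k, f) = 8 + (f + f*f)/(k + f) = 8 + (f + f**2)/(f + k))
(y(-12, 5) - 3*((-1 - 5)**2 + 4))**2 = ((5**2 + 8*(-12) + 9*5)/(5 - 12) - 3*((-1 - 5)**2 + 4))**2 = ((25 - 96 + 45)/(-7) - 3*((-6)**2 + 4))**2 = (-1/7*(-26) - 3*(36 + 4))**2 = (26/7 - 3*40)**2 = (26/7 - 120)**2 = (-814/7)**2 = 662596/49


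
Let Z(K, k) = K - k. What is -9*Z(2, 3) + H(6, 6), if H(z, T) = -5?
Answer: 4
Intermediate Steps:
-9*Z(2, 3) + H(6, 6) = -9*(2 - 1*3) - 5 = -9*(2 - 3) - 5 = -9*(-1) - 5 = 9 - 5 = 4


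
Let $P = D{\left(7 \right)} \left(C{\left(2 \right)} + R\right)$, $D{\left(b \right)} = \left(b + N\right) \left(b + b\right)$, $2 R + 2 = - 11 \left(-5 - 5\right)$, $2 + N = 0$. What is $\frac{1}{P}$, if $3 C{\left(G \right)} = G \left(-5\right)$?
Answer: $\frac{3}{10640} \approx 0.00028196$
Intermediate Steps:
$N = -2$ ($N = -2 + 0 = -2$)
$R = 54$ ($R = -1 + \frac{\left(-11\right) \left(-5 - 5\right)}{2} = -1 + \frac{\left(-11\right) \left(-10\right)}{2} = -1 + \frac{1}{2} \cdot 110 = -1 + 55 = 54$)
$C{\left(G \right)} = - \frac{5 G}{3}$ ($C{\left(G \right)} = \frac{G \left(-5\right)}{3} = \frac{\left(-5\right) G}{3} = - \frac{5 G}{3}$)
$D{\left(b \right)} = 2 b \left(-2 + b\right)$ ($D{\left(b \right)} = \left(b - 2\right) \left(b + b\right) = \left(-2 + b\right) 2 b = 2 b \left(-2 + b\right)$)
$P = \frac{10640}{3}$ ($P = 2 \cdot 7 \left(-2 + 7\right) \left(\left(- \frac{5}{3}\right) 2 + 54\right) = 2 \cdot 7 \cdot 5 \left(- \frac{10}{3} + 54\right) = 70 \cdot \frac{152}{3} = \frac{10640}{3} \approx 3546.7$)
$\frac{1}{P} = \frac{1}{\frac{10640}{3}} = \frac{3}{10640}$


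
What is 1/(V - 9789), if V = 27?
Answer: -1/9762 ≈ -0.00010244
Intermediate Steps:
1/(V - 9789) = 1/(27 - 9789) = 1/(-9762) = -1/9762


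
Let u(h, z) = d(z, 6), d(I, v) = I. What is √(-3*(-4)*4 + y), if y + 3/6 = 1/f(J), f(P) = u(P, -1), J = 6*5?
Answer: √186/2 ≈ 6.8191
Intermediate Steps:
J = 30
u(h, z) = z
f(P) = -1
y = -3/2 (y = -½ + 1/(-1) = -½ - 1 = -3/2 ≈ -1.5000)
√(-3*(-4)*4 + y) = √(-3*(-4)*4 - 3/2) = √(12*4 - 3/2) = √(48 - 3/2) = √(93/2) = √186/2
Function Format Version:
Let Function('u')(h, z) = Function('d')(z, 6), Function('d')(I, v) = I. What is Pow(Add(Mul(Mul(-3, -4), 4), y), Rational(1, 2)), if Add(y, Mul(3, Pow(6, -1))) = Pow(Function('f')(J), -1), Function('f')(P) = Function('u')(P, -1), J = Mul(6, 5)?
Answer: Mul(Rational(1, 2), Pow(186, Rational(1, 2))) ≈ 6.8191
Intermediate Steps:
J = 30
Function('u')(h, z) = z
Function('f')(P) = -1
y = Rational(-3, 2) (y = Add(Rational(-1, 2), Pow(-1, -1)) = Add(Rational(-1, 2), -1) = Rational(-3, 2) ≈ -1.5000)
Pow(Add(Mul(Mul(-3, -4), 4), y), Rational(1, 2)) = Pow(Add(Mul(Mul(-3, -4), 4), Rational(-3, 2)), Rational(1, 2)) = Pow(Add(Mul(12, 4), Rational(-3, 2)), Rational(1, 2)) = Pow(Add(48, Rational(-3, 2)), Rational(1, 2)) = Pow(Rational(93, 2), Rational(1, 2)) = Mul(Rational(1, 2), Pow(186, Rational(1, 2)))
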